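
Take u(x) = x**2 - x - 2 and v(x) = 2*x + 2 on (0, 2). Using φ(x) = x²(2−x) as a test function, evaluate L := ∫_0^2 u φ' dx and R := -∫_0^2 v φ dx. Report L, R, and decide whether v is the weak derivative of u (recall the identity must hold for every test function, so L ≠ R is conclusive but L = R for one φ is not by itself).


LHS = -28/15, RHS = -88/15. No, v is not the weak derivative of u.

u(x) = x**2 - x - 2, classical derivative u'(x) = 2*x - 1.
φ(x) = x²(2−x), so φ'(x) = x*(4 - 3*x).
Note φ(0) = φ(2) = 0, so the boundary term u·φ vanishes.
LHS = ∫_0^2 u(x) φ'(x) dx = ∫_0^2 (-3*x^4 + 7*x^3 + 2*x^2 - 8*x) dx. Term by term:
  ∫_0^2 -3*x^4 dx = -96/5;  ∫_0^2 7*x^3 dx = 28;  ∫_0^2 2*x^2 dx = 16/3;
  ∫_0^2 -8*x dx = -16.
Sum: -96/5 + 28 + 16/3 − 16 = -28/15.
So LHS = -28/15.
∫_0^2 v(x) φ(x) dx = ∫_0^2 (-2*x^4 + 2*x^3 + 4*x^2) dx. Term by term:
  ∫_0^2 -2*x^4 dx = -64/5;  ∫_0^2 2*x^3 dx = 8;  ∫_0^2 4*x^2 dx = 32/3.
Sum: -64/5 + 8 + 32/3 = 88/15.
So RHS = -∫_0^2 v(x) φ(x) dx = -88/15.
LHS − RHS = 4 ≠ 0, so the identity fails.
(For a valid weak derivative the identity must hold for EVERY test function, in particular this one. The failure shows v is NOT the weak derivative of u.)
Correct weak derivative would be u'(x) = 2*x - 1.


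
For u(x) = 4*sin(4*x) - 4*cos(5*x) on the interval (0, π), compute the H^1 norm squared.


||u||_{H^1(0,π)}^2 = 6656/9 + 344*π

u'(x) = 20*sin(5*x) + 16*cos(4*x).
Expand u² and (u')² and integrate term by term on (0, π), using: for integers n ≥ 1, ∫_0^π sin²(nx) dx = ∫_0^π cos²(nx) dx = π/2; for n ≠ n', ∫_0^π sin(nx)sin(n'x) dx = ∫_0^π cos(nx)cos(n'x) dx = 0; and by product-to-sum, ∫_0^π sin(nx)cos(n'x) dx = ½∫_0^π [sin((n+n')x) + sin((n−n')x)] dx, which is 0 when n+n' is even and 2n/(n²−n'²) when n+n' is odd (it need not vanish on (0, π)).
  u² squared terms: (-4)²·∫cos(5x)² dx = 16·π/2 = 8*π;  (4)²·∫sin(4x)² dx = 16·π/2 = 8*π.
  u² cross terms: 2·(-4)·(4)·∫cos(5x)·sin(4x) dx = -32·(-8/9) = 256/9.
  So ∫_0^π u² dx = 8*π + 8*π + 256/9 = 256/9 + 16*π.
  (u')² squared terms: (16)²·∫cos(4x)² dx = 256·π/2 = 128*π;  (20)²·∫sin(5x)² dx = 400·π/2 = 200*π.
  (u')² cross terms: 2·(16)·(20)·∫cos(4x)·sin(5x) dx = 640·(10/9) = 6400/9.
  So ∫_0^π (u')² dx = 128*π + 200*π + 6400/9 = 6400/9 + 328*π.
||u||_{H^1}^2 = (256/9 + 16*π) + (6400/9 + 328*π) = 6656/9 + 344*π.


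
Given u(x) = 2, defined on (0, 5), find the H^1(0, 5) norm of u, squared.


||u||_{H^1}^2 = 20

The H^1 norm (squared) on an interval (0, L) is
  ||u||_{H^1}^2 = ∫_0^L u(x)^2 dx + ∫_0^L u'(x)^2 dx.
Compute u'(x) = 0.
Then u(x)^2 = 4 and u'(x)^2 = 0.
Integrate each monomial from 0 to 5 using ∫_0^5 c·x^n dx = c·5^(n+1)/(n+1):
  ∫_0^5 u(x)^2 dx = ∫_0^5 (4) dx. Term by term:
    ∫_0^5 4 dx = 20.
  ∫_0^5 u'(x)^2 dx = ∫_0^5 (0) dx. Term by term:
    ∫_0^5 0 dx = 0.
Adding: ||u||_{H^1}^2 = 20 + 0 = 20.


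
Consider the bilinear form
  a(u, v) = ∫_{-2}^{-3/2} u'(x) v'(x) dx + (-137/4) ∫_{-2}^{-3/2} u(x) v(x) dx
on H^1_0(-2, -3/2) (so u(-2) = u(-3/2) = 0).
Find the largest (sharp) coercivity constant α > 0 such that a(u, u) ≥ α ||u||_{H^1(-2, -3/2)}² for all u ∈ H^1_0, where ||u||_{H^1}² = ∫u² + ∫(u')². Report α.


α = (-137 + 16*π^2)/(4*(1 + 4*π^2))

Coercivity of a(·,·) on H^1_0(-2, -3/2) means a(u, u) ≥ α ||u||_{H^1}² for every u ∈ H^1_0.
The interval has length L = 1/2, and Poincaré/coercivity depend only on L. Here a(u, u) = ∫(u')² + (-137/4)·∫u².
Here c = -137/4 < 0 with |c| < (π/L)² = 4*π^2, so coercivity still holds. The condition a(u,u) ≥ α||u||_{H^1}² reads (1−α)∫(u')² ≥ (α−c)∫u². Any admissible α is ≤ 1 (rapidly oscillating u have ∫u²/∫(u')² → 0), and α = 1 would force 0 ≥ (1−c)∫u², impossible since c < 1; so 1−α > 0. By the sharp Poincaré inequality on H^1_0 of an interval of length L, ∫(u')² ≥ (π/L)²∫u² with equality for the first sine mode sin(π(x−x₀)/L) (x₀ the left endpoint), so the inequality holds for all u iff (1−α)(π/L)² ≥ α − c, i.e. α ≤ ((π/L)² + c)/((π/L)² + 1) = (1 + c(L/π)²)/(1 + (L/π)²). (Direct route, valid since c ≤ 0: Poincaré gives c∫u² ≥ c(L/π)²∫(u')², so a(u,u) ≥ (1 + c(L/π)²)∫(u')², while ||u||_{H^1}² ≤ (1 + (L/π)²)∫(u')²; dividing yields the same α.) With (π/L)² = 4*π^2 and c = -137/4, the largest admissible constant is α = ((π/L)² + c)/((π/L)² + 1).
Simplifying, α = (-137 + 16*π^2)/(4*(1 + 4*π^2)).


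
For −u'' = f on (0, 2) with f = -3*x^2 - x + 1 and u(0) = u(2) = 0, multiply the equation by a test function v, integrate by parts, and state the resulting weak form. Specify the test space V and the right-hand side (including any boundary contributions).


V = H^1_0(0, 2) (so v(0) = v(2) = 0); weak form: ∫_0^2 u'v' dx = ∫_0^2 (-3*x^2 - x + 1) v dx for all v ∈ V.

Multiply both sides by a test function v and integrate from 0 to 2:
  ∫_0^2 −u''(x) v(x) dx = ∫_0^2 f(x) v(x) dx.
Integrate the LHS by parts once:
  ∫_0^2 −u'' v dx = −[u'(x) v(x)]_0^2 + ∫_0^2 u'(x) v'(x) dx.
Thus ∫_0^2 u'(x) v'(x) dx = ∫_0^2 f(x) v(x) dx + [u'(x) v(x)]_0^2.
Choose V so that boundary terms are either known or forced to vanish.
u is Dirichlet: u(0) = u(2) = 0. Let V = H^1_0(0, 2); then v(0) = v(2) = 0, and [u' v]_0^2 = 0.
Weak formulation: find u (satisfying any essential BC) such that ∫_0^2 u'(x) v'(x) dx = ∫_0^2 f v dx for all v ∈ V.
Substituting f(x) = -3*x^2 - x + 1, the right-hand side is ∫_0^2 (-3*x^2 - x + 1) v dx.


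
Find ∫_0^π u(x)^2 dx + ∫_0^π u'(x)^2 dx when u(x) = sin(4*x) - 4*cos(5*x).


||u||_{H^1(0,π)}^2 = 1664/9 + 433*π/2

u'(x) = 20*sin(5*x) + 4*cos(4*x).
Expand u² and (u')² and integrate term by term on (0, π), using: for integers n ≥ 1, ∫_0^π sin²(nx) dx = ∫_0^π cos²(nx) dx = π/2; for n ≠ n', ∫_0^π sin(nx)sin(n'x) dx = ∫_0^π cos(nx)cos(n'x) dx = 0; and by product-to-sum, ∫_0^π sin(nx)cos(n'x) dx = ½∫_0^π [sin((n+n')x) + sin((n−n')x)] dx, which is 0 when n+n' is even and 2n/(n²−n'²) when n+n' is odd (it need not vanish on (0, π)).
  u² squared terms: (-4)²·∫cos(5x)² dx = 16·π/2 = 8*π;  (1)²·∫sin(4x)² dx = 1·π/2 = π/2.
  u² cross terms: 2·(-4)·(1)·∫cos(5x)·sin(4x) dx = -8·(-8/9) = 64/9.
  So ∫_0^π u² dx = 8*π + π/2 + 64/9 = 64/9 + 17*π/2.
  (u')² squared terms: (4)²·∫cos(4x)² dx = 16·π/2 = 8*π;  (20)²·∫sin(5x)² dx = 400·π/2 = 200*π.
  (u')² cross terms: 2·(4)·(20)·∫cos(4x)·sin(5x) dx = 160·(10/9) = 1600/9.
  So ∫_0^π (u')² dx = 8*π + 200*π + 1600/9 = 1600/9 + 208*π.
||u||_{H^1}^2 = (64/9 + 17*π/2) + (1600/9 + 208*π) = 1664/9 + 433*π/2.


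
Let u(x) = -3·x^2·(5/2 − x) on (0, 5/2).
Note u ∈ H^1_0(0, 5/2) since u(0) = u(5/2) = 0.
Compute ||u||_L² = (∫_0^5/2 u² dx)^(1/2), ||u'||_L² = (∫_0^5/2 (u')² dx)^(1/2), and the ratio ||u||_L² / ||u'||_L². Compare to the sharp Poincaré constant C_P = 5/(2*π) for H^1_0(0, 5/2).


||u||_L² / ||u'||_L² = 5*sqrt(14)/28 < C_P = 5/(2*π).

u(x) = -3·x^2·(5/2 − x), so u'(x) = 3*x*(3*x - 5).
u(x) = -3·x^2·(5/2 − x) vanishes at x = 0 and x = 5/2, so u ∈ H^1_0(0, 5/2). Differentiate via the product rule and integrate the resulting polynomials term by term.
  ∫_0^5/2 u² dx = ∫_0^5/2 (9*x^6 - 45*x^5 + 225*x^4/4) dx. Term by term:
    ∫_0^5/2 9*x^6 dx = 703125/896;  ∫_0^5/2 -45*x^5 dx = -234375/128;  ∫_0^5/2 225*x^4/4 dx = 140625/128.
  Sum: 703125/896 − 234375/128 + 140625/128 = 46875/896.
  ∫_0^5/2 (u')² dx = ∫_0^5/2 (81*x^4 - 270*x^3 + 225*x^2) dx. Term by term:
    ∫_0^5/2 81*x^4 dx = 50625/32;  ∫_0^5/2 -270*x^3 dx = -84375/32;  ∫_0^5/2 225*x^2 dx = 9375/8.
  Sum: 50625/32 − 84375/32 + 9375/8 = 1875/16.
∫_0^5/2 u² dx = 46875/896, so ||u||_L² = 125*sqrt(42)/112.
∫_0^5/2 (u')² dx = 1875/16, so ||u'||_L² = 25*sqrt(3)/4.
Ratio ||u||_L² / ||u'||_L² = 5*sqrt(14)/28.
Sharp Poincaré constant on H^1_0(0, 5/2) is C_P = L/π = 5/(2*π), achieved by sin(2*π/5·x).
A polynomial bump cannot attain the sharp Poincaré constant (only the first sine eigenfunction does), so the ratio is strictly less than C_P, consistent with ||u||_L² ≤ C_P ||u'||_L².


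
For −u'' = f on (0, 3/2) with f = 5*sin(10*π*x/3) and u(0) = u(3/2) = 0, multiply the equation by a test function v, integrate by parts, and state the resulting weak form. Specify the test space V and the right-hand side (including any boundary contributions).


V = H^1_0(0, 3/2) (so v(0) = v(3/2) = 0); weak form: ∫_0^3/2 u'v' dx = ∫_0^3/2 (5*sin(10*π*x/3)) v dx for all v ∈ V.

Multiply both sides by a test function v and integrate from 0 to 3/2:
  ∫_0^3/2 −u''(x) v(x) dx = ∫_0^3/2 f(x) v(x) dx.
Integrate the LHS by parts once:
  ∫_0^3/2 −u'' v dx = −[u'(x) v(x)]_0^3/2 + ∫_0^3/2 u'(x) v'(x) dx.
Thus ∫_0^3/2 u'(x) v'(x) dx = ∫_0^3/2 f(x) v(x) dx + [u'(x) v(x)]_0^3/2.
Choose V so that boundary terms are either known or forced to vanish.
u is Dirichlet: u(0) = u(3/2) = 0. Let V = H^1_0(0, 3/2); then v(0) = v(3/2) = 0, and [u' v]_0^3/2 = 0.
Weak formulation: find u (satisfying any essential BC) such that ∫_0^3/2 u'(x) v'(x) dx = ∫_0^3/2 f v dx for all v ∈ V.
Substituting f(x) = 5*sin(10*π*x/3), the right-hand side is ∫_0^3/2 (5*sin(10*π*x/3)) v dx.


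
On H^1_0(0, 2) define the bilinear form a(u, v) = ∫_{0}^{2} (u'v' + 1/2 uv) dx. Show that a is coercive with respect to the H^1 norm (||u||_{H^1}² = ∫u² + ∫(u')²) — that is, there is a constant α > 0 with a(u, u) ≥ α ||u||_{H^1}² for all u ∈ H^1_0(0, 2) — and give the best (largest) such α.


α = (2 + π^2)/(4 + π^2)

Coercivity of a(·,·) on H^1_0(0, 2) means a(u, u) ≥ α ||u||_{H^1}² for every u ∈ H^1_0.
The interval has length L = 2, and Poincaré/coercivity depend only on L. Here a(u, u) = ∫(u')² + (1/2)·∫u².
Here 0 < c = 1/2 < 1. The condition a(u,u) ≥ α||u||_{H^1}² reads (1−α)∫(u')² ≥ (α−c)∫u². Any admissible α is ≤ 1 (rapidly oscillating u have ∫u²/∫(u')² → 0), and α = 1 would force 0 ≥ (1−c)∫u², impossible since c < 1; so 1−α > 0. By the sharp Poincaré inequality on H^1_0 of an interval of length L, ∫(u')² ≥ (π/L)²∫u² with equality for the first sine mode sin(π(x−x₀)/L) (x₀ the left endpoint), so the inequality holds for all u iff (1−α)(π/L)² ≥ α − c, i.e. α ≤ ((π/L)² + c)/((π/L)² + 1) = (1 + c(L/π)²)/(1 + (L/π)²). With (π/L)² = π^2/4 and c = 1/2, the largest admissible constant is α = ((π/L)² + c)/((π/L)² + 1).
Simplifying, α = (2 + π^2)/(4 + π^2).


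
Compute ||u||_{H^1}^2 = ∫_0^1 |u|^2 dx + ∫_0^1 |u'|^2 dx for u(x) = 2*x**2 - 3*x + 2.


||u||_{H^1}^2 = 19/5

The H^1 norm (squared) on an interval (0, L) is
  ||u||_{H^1}^2 = ∫_0^L u(x)^2 dx + ∫_0^L u'(x)^2 dx.
Compute u'(x) = 4*x - 3.
Then u(x)^2 = 4*x**4 - 12*x**3 + 17*x**2 - 12*x + 4 and u'(x)^2 = 16*x**2 - 24*x + 9.
Integrate each monomial from 0 to 1 using ∫_0^1 c·x^n dx = c·1^(n+1)/(n+1):
  ∫_0^1 u(x)^2 dx = ∫_0^1 (4*x^4 - 12*x^3 + 17*x^2 - 12*x + 4) dx. Term by term:
    ∫_0^1 4*x^4 dx = 4/5;  ∫_0^1 -12*x^3 dx = -3;  ∫_0^1 17*x^2 dx = 17/3;
    ∫_0^1 -12*x dx = -6;  ∫_0^1 4 dx = 4.
  Sum: 4/5 − 3 + 17/3 − 6 + 4 = 22/15.
  ∫_0^1 u'(x)^2 dx = ∫_0^1 (16*x^2 - 24*x + 9) dx. Term by term:
    ∫_0^1 16*x^2 dx = 16/3;  ∫_0^1 -24*x dx = -12;  ∫_0^1 9 dx = 9.
  Sum: 16/3 − 12 + 9 = 7/3.
Adding: ||u||_{H^1}^2 = 22/15 + 7/3 = 19/5.


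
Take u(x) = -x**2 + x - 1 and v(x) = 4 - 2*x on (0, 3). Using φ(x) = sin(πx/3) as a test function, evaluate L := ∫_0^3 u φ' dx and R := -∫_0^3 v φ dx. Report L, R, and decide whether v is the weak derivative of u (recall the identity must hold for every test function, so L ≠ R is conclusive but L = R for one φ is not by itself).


LHS = 12/π, RHS = -6/π. No, v is not the weak derivative of u.

u(x) = -x**2 + x - 1, classical derivative u'(x) = 1 - 2*x.
φ(x) = sin(πx/3), so φ'(x) = π*cos(π*x/3)/3.
Note φ(0) = φ(3) = 0, so the boundary term u·φ vanishes.
LHS = ∫_0^3 u(x) φ'(x) dx = ∫_0^3 (-π*x^2*cos(π*x/3)/3 + π*x*cos(π*x/3)/3 - π*cos(π*x/3)/3) dx. Term by term:
  ∫_0^3 -π*cos(π*x/3)/3 dx = 0;  ∫_0^3 -π*x^2*cos(π*x/3)/3 dx = 18/π;  ∫_0^3 π*x*cos(π*x/3)/3 dx = -6/π.
Sum: 0 + 18/π − 6/π = 12/π.
So LHS = 12/π.
∫_0^3 v(x) φ(x) dx = ∫_0^3 (-2*x*sin(π*x/3) + 4*sin(π*x/3)) dx. Term by term:
  ∫_0^3 4*sin(π*x/3) dx = 24/π;  ∫_0^3 -2*x*sin(π*x/3) dx = -18/π.
Sum: 24/π − 18/π = 6/π.
So RHS = -∫_0^3 v(x) φ(x) dx = -6/π.
LHS − RHS = 18/π ≠ 0, so the identity fails.
(For a valid weak derivative the identity must hold for EVERY test function, in particular this one. The failure shows v is NOT the weak derivative of u.)
Correct weak derivative would be u'(x) = 1 - 2*x.


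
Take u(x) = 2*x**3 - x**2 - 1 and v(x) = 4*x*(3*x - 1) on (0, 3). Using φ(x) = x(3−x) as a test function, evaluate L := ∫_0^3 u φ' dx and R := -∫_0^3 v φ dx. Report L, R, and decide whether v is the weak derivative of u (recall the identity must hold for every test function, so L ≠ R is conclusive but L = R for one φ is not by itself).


LHS = -297/5, RHS = -594/5. No, v is not the weak derivative of u.

u(x) = 2*x**3 - x**2 - 1, classical derivative u'(x) = 6*x**2 - 2*x.
φ(x) = x(3−x), so φ'(x) = 3 - 2*x.
Note φ(0) = φ(3) = 0, so the boundary term u·φ vanishes.
LHS = ∫_0^3 u(x) φ'(x) dx = ∫_0^3 (-4*x^4 + 8*x^3 - 3*x^2 + 2*x - 3) dx. Term by term:
  ∫_0^3 -4*x^4 dx = -972/5;  ∫_0^3 8*x^3 dx = 162;  ∫_0^3 -3*x^2 dx = -27;
  ∫_0^3 2*x dx = 9;  ∫_0^3 -3 dx = -9.
Sum: -972/5 + 162 − 27 + 9 − 9 = -297/5.
So LHS = -297/5.
∫_0^3 v(x) φ(x) dx = ∫_0^3 (-12*x^4 + 40*x^3 - 12*x^2) dx. Term by term:
  ∫_0^3 -12*x^4 dx = -2916/5;  ∫_0^3 40*x^3 dx = 810;  ∫_0^3 -12*x^2 dx = -108.
Sum: -2916/5 + 810 − 108 = 594/5.
So RHS = -∫_0^3 v(x) φ(x) dx = -594/5.
LHS − RHS = 297/5 ≠ 0, so the identity fails.
(For a valid weak derivative the identity must hold for EVERY test function, in particular this one. The failure shows v is NOT the weak derivative of u.)
Correct weak derivative would be u'(x) = 6*x**2 - 2*x.


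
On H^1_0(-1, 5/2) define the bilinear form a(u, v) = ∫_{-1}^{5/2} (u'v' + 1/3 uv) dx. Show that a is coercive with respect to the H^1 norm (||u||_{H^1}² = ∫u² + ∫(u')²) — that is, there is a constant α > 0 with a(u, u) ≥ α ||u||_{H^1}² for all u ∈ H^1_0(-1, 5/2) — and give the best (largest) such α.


α = (49 + 12*π^2)/(3*(4*π^2 + 49))

Coercivity of a(·,·) on H^1_0(-1, 5/2) means a(u, u) ≥ α ||u||_{H^1}² for every u ∈ H^1_0.
The interval has length L = 7/2, and Poincaré/coercivity depend only on L. Here a(u, u) = ∫(u')² + (1/3)·∫u².
Here 0 < c = 1/3 < 1. The condition a(u,u) ≥ α||u||_{H^1}² reads (1−α)∫(u')² ≥ (α−c)∫u². Any admissible α is ≤ 1 (rapidly oscillating u have ∫u²/∫(u')² → 0), and α = 1 would force 0 ≥ (1−c)∫u², impossible since c < 1; so 1−α > 0. By the sharp Poincaré inequality on H^1_0 of an interval of length L, ∫(u')² ≥ (π/L)²∫u² with equality for the first sine mode sin(π(x−x₀)/L) (x₀ the left endpoint), so the inequality holds for all u iff (1−α)(π/L)² ≥ α − c, i.e. α ≤ ((π/L)² + c)/((π/L)² + 1) = (1 + c(L/π)²)/(1 + (L/π)²). With (π/L)² = 4*π^2/49 and c = 1/3, the largest admissible constant is α = ((π/L)² + c)/((π/L)² + 1).
Simplifying, α = (49 + 12*π^2)/(3*(4*π^2 + 49)).


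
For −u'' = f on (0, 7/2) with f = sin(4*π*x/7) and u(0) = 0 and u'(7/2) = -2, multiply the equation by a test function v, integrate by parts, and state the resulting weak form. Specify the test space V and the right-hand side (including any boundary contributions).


V = {v ∈ H^1(0, 7/2) : v(0) = 0} (test functions vanish at x = 0 where u is specified); weak form: ∫_0^7/2 u'v' dx = ∫_0^7/2 (sin(4*π*x/7)) v dx − 2·v(7/2) for all v ∈ V.

Multiply both sides by a test function v and integrate from 0 to 7/2:
  ∫_0^7/2 −u''(x) v(x) dx = ∫_0^7/2 f(x) v(x) dx.
Integrate the LHS by parts once:
  ∫_0^7/2 −u'' v dx = −[u'(x) v(x)]_0^7/2 + ∫_0^7/2 u'(x) v'(x) dx.
Thus ∫_0^7/2 u'(x) v'(x) dx = ∫_0^7/2 f(x) v(x) dx + [u'(x) v(x)]_0^7/2.
Choose V so that boundary terms are either known or forced to vanish.
Mixed BC: u(0) = 0 (Dirichlet) and u'(7/2) = -2 (Neumann). Define V = {v ∈ H^1(0, 7/2) : v(0) = 0}. Then [u' v]_0^7/2 = u'(7/2)·v(7/2) − u'(0)·0 = − 2·v(7/2).
Weak formulation: find u (satisfying any essential BC) such that ∫_0^7/2 u'(x) v'(x) dx = ∫_0^7/2 f v dx − 2·v(7/2) for all v ∈ V (Dirichlet at 0 absorbed into V; Neumann datum at x = 7/2 contributes the boundary term).
Substituting f(x) = sin(4*π*x/7), the right-hand side is ∫_0^7/2 (sin(4*π*x/7)) v dx − 2·v(7/2).


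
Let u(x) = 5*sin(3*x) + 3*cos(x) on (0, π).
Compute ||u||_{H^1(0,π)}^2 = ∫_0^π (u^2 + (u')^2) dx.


||u||_{H^1(0,π)}^2 = 134*π

u'(x) = -3*sin(x) + 15*cos(3*x).
Expand u² and (u')² and integrate term by term on (0, π), using: for integers n ≥ 1, ∫_0^π sin²(nx) dx = ∫_0^π cos²(nx) dx = π/2; for n ≠ n', ∫_0^π sin(nx)sin(n'x) dx = ∫_0^π cos(nx)cos(n'x) dx = 0; and by product-to-sum, ∫_0^π sin(nx)cos(n'x) dx = ½∫_0^π [sin((n+n')x) + sin((n−n')x)] dx, which is 0 when n+n' is even and 2n/(n²−n'²) when n+n' is odd (it need not vanish on (0, π)).
  u² squared terms: (3)²·∫cos(x)² dx = 9·π/2 = 9*π/2;  (5)²·∫sin(3x)² dx = 25·π/2 = 25*π/2.
  u² cross terms: 2·(3)·(5)·∫cos(x)·sin(3x) dx = 30·(0) = 0.
  So ∫_0^π u² dx = 9*π/2 + 25*π/2 + 0 = 17*π.
  (u')² squared terms: (-3)²·∫sin(x)² dx = 9·π/2 = 9*π/2;  (15)²·∫cos(3x)² dx = 225·π/2 = 225*π/2.
  (u')² cross terms: 2·(-3)·(15)·∫sin(x)·cos(3x) dx = -90·(0) = 0.
  So ∫_0^π (u')² dx = 9*π/2 + 225*π/2 + 0 = 117*π.
||u||_{H^1}^2 = (17*π) + (117*π) = 134*π.


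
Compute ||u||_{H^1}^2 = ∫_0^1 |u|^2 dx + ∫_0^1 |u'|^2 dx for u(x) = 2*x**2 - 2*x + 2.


||u||_{H^1}^2 = 62/15

The H^1 norm (squared) on an interval (0, L) is
  ||u||_{H^1}^2 = ∫_0^L u(x)^2 dx + ∫_0^L u'(x)^2 dx.
Compute u'(x) = 4*x - 2.
Then u(x)^2 = 4*x**4 - 8*x**3 + 12*x**2 - 8*x + 4 and u'(x)^2 = 16*x**2 - 16*x + 4.
Integrate each monomial from 0 to 1 using ∫_0^1 c·x^n dx = c·1^(n+1)/(n+1):
  ∫_0^1 u(x)^2 dx = ∫_0^1 (4*x^4 - 8*x^3 + 12*x^2 - 8*x + 4) dx. Term by term:
    ∫_0^1 4*x^4 dx = 4/5;  ∫_0^1 -8*x^3 dx = -2;  ∫_0^1 12*x^2 dx = 4;
    ∫_0^1 -8*x dx = -4;  ∫_0^1 4 dx = 4.
  Sum: 4/5 − 2 + 4 − 4 + 4 = 14/5.
  ∫_0^1 u'(x)^2 dx = ∫_0^1 (16*x^2 - 16*x + 4) dx. Term by term:
    ∫_0^1 16*x^2 dx = 16/3;  ∫_0^1 -16*x dx = -8;  ∫_0^1 4 dx = 4.
  Sum: 16/3 − 8 + 4 = 4/3.
Adding: ||u||_{H^1}^2 = 14/5 + 4/3 = 62/15.


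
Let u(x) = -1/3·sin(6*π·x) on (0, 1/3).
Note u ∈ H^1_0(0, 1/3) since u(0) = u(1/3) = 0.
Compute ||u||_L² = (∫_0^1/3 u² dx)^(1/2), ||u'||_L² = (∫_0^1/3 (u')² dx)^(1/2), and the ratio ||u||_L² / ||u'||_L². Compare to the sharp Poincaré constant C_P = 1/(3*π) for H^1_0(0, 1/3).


||u||_L² / ||u'||_L² = 1/(6*π) < C_P = 1/(3*π).

u(x) = -1/3·sin(6*π·x), so u'(x) = -2*π*cos(6*π*x).
Writing u(x) = A·sin(kπx/L) with A = -1/3 and k = 2, use ∫_0^L sin²(kπx/L) dx = L/2 and ∫_0^L cos²(kπx/L) dx = L/2.
u² = 1/9·sin²(6*π·x) and (u')² = 4*π^2·cos²(6*π·x), and each of sin², cos² integrates to L/2 = 1/6 over (0, 1/3).
∫_0^1/3 u² dx = 1/54, so ||u||_L² = sqrt(6)/18.
∫_0^1/3 (u')² dx = 2*π^2/3, so ||u'||_L² = sqrt(6)*π/3.
Ratio ||u||_L² / ||u'||_L² = 1/(6*π).
Sharp Poincaré constant on H^1_0(0, 1/3) is C_P = L/π = 1/(3*π), achieved by sin(3*π·x).
This is the k = 2 harmonic; the ratio L/(kπ) is strictly less than C_P = L/π, consistent with the sharp inequality ||u||_L² ≤ C_P ||u'||_L².


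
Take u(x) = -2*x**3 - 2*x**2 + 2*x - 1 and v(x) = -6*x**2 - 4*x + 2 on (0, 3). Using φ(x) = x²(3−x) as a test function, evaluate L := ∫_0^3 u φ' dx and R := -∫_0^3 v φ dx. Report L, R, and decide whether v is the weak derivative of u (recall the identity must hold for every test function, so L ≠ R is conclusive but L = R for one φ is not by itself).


LHS = 1809/10, RHS = 1809/10. Yes, v = u' weakly.

u(x) = -2*x**3 - 2*x**2 + 2*x - 1, classical derivative u'(x) = -6*x**2 - 4*x + 2.
φ(x) = x²(3−x), so φ'(x) = 3*x*(2 - x).
Note φ(0) = φ(3) = 0, so the boundary term u·φ vanishes.
LHS = ∫_0^3 u(x) φ'(x) dx = ∫_0^3 (6*x^5 - 6*x^4 - 18*x^3 + 15*x^2 - 6*x) dx. Term by term:
  ∫_0^3 6*x^5 dx = 729;  ∫_0^3 -6*x^4 dx = -1458/5;  ∫_0^3 -18*x^3 dx = -729/2;
  ∫_0^3 15*x^2 dx = 135;  ∫_0^3 -6*x dx = -27.
Sum: 729 − 1458/5 − 729/2 + 135 − 27 = 1809/10.
So LHS = 1809/10.
∫_0^3 v(x) φ(x) dx = ∫_0^3 (6*x^5 - 14*x^4 - 14*x^3 + 6*x^2) dx. Term by term:
  ∫_0^3 6*x^5 dx = 729;  ∫_0^3 -14*x^4 dx = -3402/5;  ∫_0^3 -14*x^3 dx = -567/2;
  ∫_0^3 6*x^2 dx = 54.
Sum: 729 − 3402/5 − 567/2 + 54 = -1809/10.
So RHS = -∫_0^3 v(x) φ(x) dx = 1809/10.
LHS = RHS, so the identity holds for this test φ.
Moreover u is smooth here and v(x) = u'(x) = -6*x**2 - 4*x + 2 pointwise, so the identity holds for every test function. Hence v is the weak derivative of u.


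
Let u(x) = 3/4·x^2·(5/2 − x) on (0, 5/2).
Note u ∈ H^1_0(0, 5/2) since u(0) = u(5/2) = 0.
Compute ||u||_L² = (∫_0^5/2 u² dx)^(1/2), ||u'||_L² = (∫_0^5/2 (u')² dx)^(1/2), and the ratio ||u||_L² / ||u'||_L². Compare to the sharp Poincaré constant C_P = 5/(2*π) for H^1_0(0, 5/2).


||u||_L² / ||u'||_L² = 5*sqrt(14)/28 < C_P = 5/(2*π).

u(x) = 3/4·x^2·(5/2 − x), so u'(x) = 3*x*(5 - 3*x)/4.
u(x) = 3/4·x^2·(5/2 − x) vanishes at x = 0 and x = 5/2, so u ∈ H^1_0(0, 5/2). Differentiate via the product rule and integrate the resulting polynomials term by term.
  ∫_0^5/2 u² dx = ∫_0^5/2 (9*x^6/16 - 45*x^5/16 + 225*x^4/64) dx. Term by term:
    ∫_0^5/2 9*x^6/16 dx = 703125/14336;  ∫_0^5/2 -45*x^5/16 dx = -234375/2048;  ∫_0^5/2 225*x^4/64 dx = 140625/2048.
  Sum: 703125/14336 − 234375/2048 + 140625/2048 = 46875/14336.
  ∫_0^5/2 (u')² dx = ∫_0^5/2 (81*x^4/16 - 135*x^3/8 + 225*x^2/16) dx. Term by term:
    ∫_0^5/2 81*x^4/16 dx = 50625/512;  ∫_0^5/2 -135*x^3/8 dx = -84375/512;  ∫_0^5/2 225*x^2/16 dx = 9375/128.
  Sum: 50625/512 − 84375/512 + 9375/128 = 1875/256.
∫_0^5/2 u² dx = 46875/14336, so ||u||_L² = 125*sqrt(42)/448.
∫_0^5/2 (u')² dx = 1875/256, so ||u'||_L² = 25*sqrt(3)/16.
Ratio ||u||_L² / ||u'||_L² = 5*sqrt(14)/28.
Sharp Poincaré constant on H^1_0(0, 5/2) is C_P = L/π = 5/(2*π), achieved by sin(2*π/5·x).
A polynomial bump cannot attain the sharp Poincaré constant (only the first sine eigenfunction does), so the ratio is strictly less than C_P, consistent with ||u||_L² ≤ C_P ||u'||_L².


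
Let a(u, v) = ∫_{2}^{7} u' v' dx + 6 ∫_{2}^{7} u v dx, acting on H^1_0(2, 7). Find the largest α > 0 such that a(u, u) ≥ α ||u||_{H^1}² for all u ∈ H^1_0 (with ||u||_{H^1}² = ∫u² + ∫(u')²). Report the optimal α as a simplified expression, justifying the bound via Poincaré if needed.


α = 1

Coercivity of a(·,·) on H^1_0(2, 7) means a(u, u) ≥ α ||u||_{H^1}² for every u ∈ H^1_0.
The interval has length L = 5, and Poincaré/coercivity depend only on L. Here a(u, u) = ∫(u')² + (6)·∫u².
Here c = 6 ≥ 1, so a(u,u) = ∫(u')² + c∫u² ≥ ∫(u')² + ∫u² = ||u||_{H^1}², i.e. α = 1 works. No larger α is possible: a(u,u) ≥ α||u||_{H^1}² means (1−α)∫(u')² ≥ (α−c)∫u², and for the modes u_n = sin(nπ(x−x₀)/L) (x₀ the left endpoint) one has ∫u_n²/∫(u_n')² = (L/(nπ))² → 0, so a(u_n,u_n)/||u_n||_{H^1}² → 1. Hence the optimal constant is α = 1.
Therefore α = 1.


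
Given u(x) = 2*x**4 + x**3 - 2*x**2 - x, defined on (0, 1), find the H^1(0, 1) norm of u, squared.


||u||_{H^1}^2 = 3037/630

The H^1 norm (squared) on an interval (0, L) is
  ||u||_{H^1}^2 = ∫_0^L u(x)^2 dx + ∫_0^L u'(x)^2 dx.
Compute u'(x) = 8*x**3 + 3*x**2 - 4*x - 1.
Then u(x)^2 = 4*x**8 + 4*x**7 - 7*x**6 - 8*x**5 + 2*x**4 + 4*x**3 + x**2 and u'(x)^2 = 64*x**6 + 48*x**5 - 55*x**4 - 40*x**3 + 10*x**2 + 8*x + 1.
Integrate each monomial from 0 to 1 using ∫_0^1 c·x^n dx = c·1^(n+1)/(n+1):
  ∫_0^1 u(x)^2 dx = ∫_0^1 (4*x^8 + 4*x^7 - 7*x^6 - 8*x^5 + 2*x^4 + 4*x^3 + x^2) dx. Term by term:
    ∫_0^1 4*x^8 dx = 4/9;  ∫_0^1 4*x^7 dx = 1/2;  ∫_0^1 -7*x^6 dx = -1;
    ∫_0^1 -8*x^5 dx = -4/3;  ∫_0^1 2*x^4 dx = 2/5;  ∫_0^1 4*x^3 dx = 1;
    ∫_0^1 x^2 dx = 1/3.
  Sum: 4/9 + 1/2 − 1 − 4/3 + 2/5 + 1 + 1/3 = 31/90.
  ∫_0^1 u'(x)^2 dx = ∫_0^1 (64*x^6 + 48*x^5 - 55*x^4 - 40*x^3 + 10*x^2 + 8*x + 1) dx. Term by term:
    ∫_0^1 64*x^6 dx = 64/7;  ∫_0^1 48*x^5 dx = 8;  ∫_0^1 -55*x^4 dx = -11;
    ∫_0^1 -40*x^3 dx = -10;  ∫_0^1 10*x^2 dx = 10/3;  ∫_0^1 8*x dx = 4;
    ∫_0^1 1 dx = 1.
  Sum: 64/7 + 8 − 11 − 10 + 10/3 + 4 + 1 = 94/21.
Adding: ||u||_{H^1}^2 = 31/90 + 94/21 = 3037/630.


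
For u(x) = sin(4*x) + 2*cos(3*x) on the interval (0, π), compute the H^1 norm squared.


||u||_{H^1(0,π)}^2 = 320/7 + 57*π/2

u'(x) = -6*sin(3*x) + 4*cos(4*x).
Expand u² and (u')² and integrate term by term on (0, π), using: for integers n ≥ 1, ∫_0^π sin²(nx) dx = ∫_0^π cos²(nx) dx = π/2; for n ≠ n', ∫_0^π sin(nx)sin(n'x) dx = ∫_0^π cos(nx)cos(n'x) dx = 0; and by product-to-sum, ∫_0^π sin(nx)cos(n'x) dx = ½∫_0^π [sin((n+n')x) + sin((n−n')x)] dx, which is 0 when n+n' is even and 2n/(n²−n'²) when n+n' is odd (it need not vanish on (0, π)).
  u² squared terms: (2)²·∫cos(3x)² dx = 4·π/2 = 2*π;  (1)²·∫sin(4x)² dx = 1·π/2 = π/2.
  u² cross terms: 2·(2)·(1)·∫cos(3x)·sin(4x) dx = 4·(8/7) = 32/7.
  So ∫_0^π u² dx = 2*π + π/2 + 32/7 = 32/7 + 5*π/2.
  (u')² squared terms: (-6)²·∫sin(3x)² dx = 36·π/2 = 18*π;  (4)²·∫cos(4x)² dx = 16·π/2 = 8*π.
  (u')² cross terms: 2·(-6)·(4)·∫sin(3x)·cos(4x) dx = -48·(-6/7) = 288/7.
  So ∫_0^π (u')² dx = 18*π + 8*π + 288/7 = 288/7 + 26*π.
||u||_{H^1}^2 = (32/7 + 5*π/2) + (288/7 + 26*π) = 320/7 + 57*π/2.


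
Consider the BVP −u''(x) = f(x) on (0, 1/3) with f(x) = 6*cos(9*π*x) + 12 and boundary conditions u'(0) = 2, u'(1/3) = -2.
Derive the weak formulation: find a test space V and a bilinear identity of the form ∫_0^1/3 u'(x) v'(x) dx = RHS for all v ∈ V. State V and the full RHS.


V = H^1(0, 1/3) (v unrestricted at boundary; u is determined up to an additive constant); weak form: ∫_0^1/3 u'v' dx = ∫_0^1/3 (6*cos(9*π*x) + 12) v dx − 2·v(1/3) − 2·v(0) for all v ∈ V.

Multiply both sides by a test function v and integrate from 0 to 1/3:
  ∫_0^1/3 −u''(x) v(x) dx = ∫_0^1/3 f(x) v(x) dx.
Integrate the LHS by parts once:
  ∫_0^1/3 −u'' v dx = −[u'(x) v(x)]_0^1/3 + ∫_0^1/3 u'(x) v'(x) dx.
Thus ∫_0^1/3 u'(x) v'(x) dx = ∫_0^1/3 f(x) v(x) dx + [u'(x) v(x)]_0^1/3.
Choose V so that boundary terms are either known or forced to vanish.
u has inhomogeneous Neumann u'(0) = 2, u'(1/3) = -2. [u' v]_0^1/3 = (-2)·v(1/3) − (2)·v(0) = − 2·v(1/3) − 2·v(0). Take V = H^1(0, 1/3); boundary term becomes part of RHS.
Weak formulation: find u (satisfying any essential BC) such that ∫_0^1/3 u'(x) v'(x) dx = ∫_0^1/3 f v dx − 2·v(1/3) − 2·v(0) for all v ∈ V (Neumann data are natural BCs: they enter the RHS as boundary terms).
Substituting f(x) = 6*cos(9*π*x) + 12, the right-hand side is ∫_0^1/3 (6*cos(9*π*x) + 12) v dx − 2·v(1/3) − 2·v(0).
Compatibility check (pure Neumann): taking v ≡ 1 ∈ V gives 0 = ∫_0^1/3 f dx + (-2) − (2), i.e. ∫_0^1/3 f dx must equal u'(0) − u'(1/3) = 4. Indeed ∫_0^1/3 (6*cos(9*π*x) + 12) dx = 4, so the data are compatible. The solution is then unique only up to an additive constant (fix it e.g. by requiring ∫_0^1/3 u dx = 0).


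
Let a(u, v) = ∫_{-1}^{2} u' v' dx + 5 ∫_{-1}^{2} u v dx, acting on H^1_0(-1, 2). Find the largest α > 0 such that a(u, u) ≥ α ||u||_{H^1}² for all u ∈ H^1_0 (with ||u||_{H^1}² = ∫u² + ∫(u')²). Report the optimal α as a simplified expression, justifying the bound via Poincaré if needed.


α = 1

Coercivity of a(·,·) on H^1_0(-1, 2) means a(u, u) ≥ α ||u||_{H^1}² for every u ∈ H^1_0.
The interval has length L = 3, and Poincaré/coercivity depend only on L. Here a(u, u) = ∫(u')² + (5)·∫u².
Here c = 5 ≥ 1, so a(u,u) = ∫(u')² + c∫u² ≥ ∫(u')² + ∫u² = ||u||_{H^1}², i.e. α = 1 works. No larger α is possible: a(u,u) ≥ α||u||_{H^1}² means (1−α)∫(u')² ≥ (α−c)∫u², and for the modes u_n = sin(nπ(x−x₀)/L) (x₀ the left endpoint) one has ∫u_n²/∫(u_n')² = (L/(nπ))² → 0, so a(u_n,u_n)/||u_n||_{H^1}² → 1. Hence the optimal constant is α = 1.
Therefore α = 1.


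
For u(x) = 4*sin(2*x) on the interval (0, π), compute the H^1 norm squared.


||u||_{H^1(0,π)}^2 = 40*π

u'(x) = 8*cos(2*x).
Expand u² and (u')² and integrate term by term on (0, π), using: for integers n ≥ 1, ∫_0^π sin²(nx) dx = ∫_0^π cos²(nx) dx = π/2; for n ≠ n', ∫_0^π sin(nx)sin(n'x) dx = ∫_0^π cos(nx)cos(n'x) dx = 0; and by product-to-sum, ∫_0^π sin(nx)cos(n'x) dx = ½∫_0^π [sin((n+n')x) + sin((n−n')x)] dx, which is 0 when n+n' is even and 2n/(n²−n'²) when n+n' is odd (it need not vanish on (0, π)).
  u² squared terms: (4)²·∫sin(2x)² dx = 16·π/2 = 8*π.
  So ∫_0^π u² dx = 8*π.
  (u')² squared terms: (8)²·∫cos(2x)² dx = 64·π/2 = 32*π.
  So ∫_0^π (u')² dx = 32*π.
||u||_{H^1}^2 = (8*π) + (32*π) = 40*π.


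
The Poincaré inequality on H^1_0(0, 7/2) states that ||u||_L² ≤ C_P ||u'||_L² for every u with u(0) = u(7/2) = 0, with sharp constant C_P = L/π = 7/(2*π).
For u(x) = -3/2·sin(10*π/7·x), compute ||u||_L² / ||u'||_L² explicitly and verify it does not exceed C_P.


||u||_L² / ||u'||_L² = 7/(10*π) < C_P = 7/(2*π).

u(x) = -3/2·sin(10*π/7·x), so u'(x) = -15*π*cos(10*π*x/7)/7.
Writing u(x) = A·sin(kπx/L) with A = -3/2 and k = 5, use ∫_0^L sin²(kπx/L) dx = L/2 and ∫_0^L cos²(kπx/L) dx = L/2.
u² = 9/4·sin²(10*π/7·x) and (u')² = 225*π^2/49·cos²(10*π/7·x), and each of sin², cos² integrates to L/2 = 7/4 over (0, 7/2).
∫_0^7/2 u² dx = 63/16, so ||u||_L² = 3*sqrt(7)/4.
∫_0^7/2 (u')² dx = 225*π^2/28, so ||u'||_L² = 15*sqrt(7)*π/14.
Ratio ||u||_L² / ||u'||_L² = 7/(10*π).
Sharp Poincaré constant on H^1_0(0, 7/2) is C_P = L/π = 7/(2*π), achieved by sin(2*π/7·x).
This is the k = 5 harmonic; the ratio L/(kπ) is strictly less than C_P = L/π, consistent with the sharp inequality ||u||_L² ≤ C_P ||u'||_L².


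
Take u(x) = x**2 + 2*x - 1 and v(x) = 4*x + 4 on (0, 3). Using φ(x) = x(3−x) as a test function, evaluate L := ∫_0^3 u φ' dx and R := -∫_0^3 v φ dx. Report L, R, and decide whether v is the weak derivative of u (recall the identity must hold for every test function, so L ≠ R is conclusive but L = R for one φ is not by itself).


LHS = -45/2, RHS = -45. No, v is not the weak derivative of u.

u(x) = x**2 + 2*x - 1, classical derivative u'(x) = 2*x + 2.
φ(x) = x(3−x), so φ'(x) = 3 - 2*x.
Note φ(0) = φ(3) = 0, so the boundary term u·φ vanishes.
LHS = ∫_0^3 u(x) φ'(x) dx = ∫_0^3 (-2*x^3 - x^2 + 8*x - 3) dx. Term by term:
  ∫_0^3 -2*x^3 dx = -81/2;  ∫_0^3 -x^2 dx = -9;  ∫_0^3 8*x dx = 36;
  ∫_0^3 -3 dx = -9.
Sum: -81/2 − 9 + 36 − 9 = -45/2.
So LHS = -45/2.
∫_0^3 v(x) φ(x) dx = ∫_0^3 (-4*x^3 + 8*x^2 + 12*x) dx. Term by term:
  ∫_0^3 -4*x^3 dx = -81;  ∫_0^3 8*x^2 dx = 72;  ∫_0^3 12*x dx = 54.
Sum: -81 + 72 + 54 = 45.
So RHS = -∫_0^3 v(x) φ(x) dx = -45.
LHS − RHS = 45/2 ≠ 0, so the identity fails.
(For a valid weak derivative the identity must hold for EVERY test function, in particular this one. The failure shows v is NOT the weak derivative of u.)
Correct weak derivative would be u'(x) = 2*x + 2.


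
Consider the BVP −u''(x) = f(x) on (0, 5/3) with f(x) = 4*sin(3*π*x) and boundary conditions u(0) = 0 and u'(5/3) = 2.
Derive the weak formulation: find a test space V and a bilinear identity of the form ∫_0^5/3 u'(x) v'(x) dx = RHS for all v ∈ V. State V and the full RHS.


V = {v ∈ H^1(0, 5/3) : v(0) = 0} (test functions vanish at x = 0 where u is specified); weak form: ∫_0^5/3 u'v' dx = ∫_0^5/3 (4*sin(3*π*x)) v dx + 2·v(5/3) for all v ∈ V.

Multiply both sides by a test function v and integrate from 0 to 5/3:
  ∫_0^5/3 −u''(x) v(x) dx = ∫_0^5/3 f(x) v(x) dx.
Integrate the LHS by parts once:
  ∫_0^5/3 −u'' v dx = −[u'(x) v(x)]_0^5/3 + ∫_0^5/3 u'(x) v'(x) dx.
Thus ∫_0^5/3 u'(x) v'(x) dx = ∫_0^5/3 f(x) v(x) dx + [u'(x) v(x)]_0^5/3.
Choose V so that boundary terms are either known or forced to vanish.
Mixed BC: u(0) = 0 (Dirichlet) and u'(5/3) = 2 (Neumann). Define V = {v ∈ H^1(0, 5/3) : v(0) = 0}. Then [u' v]_0^5/3 = u'(5/3)·v(5/3) − u'(0)·0 = 2·v(5/3).
Weak formulation: find u (satisfying any essential BC) such that ∫_0^5/3 u'(x) v'(x) dx = ∫_0^5/3 f v dx + 2·v(5/3) for all v ∈ V (Dirichlet at 0 absorbed into V; Neumann datum at x = 5/3 contributes the boundary term).
Substituting f(x) = 4*sin(3*π*x), the right-hand side is ∫_0^5/3 (4*sin(3*π*x)) v dx + 2·v(5/3).


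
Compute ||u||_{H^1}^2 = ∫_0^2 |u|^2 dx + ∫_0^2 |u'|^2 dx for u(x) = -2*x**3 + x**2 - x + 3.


||u||_{H^1}^2 = 21232/105

The H^1 norm (squared) on an interval (0, L) is
  ||u||_{H^1}^2 = ∫_0^L u(x)^2 dx + ∫_0^L u'(x)^2 dx.
Compute u'(x) = -6*x**2 + 2*x - 1.
Then u(x)^2 = 4*x**6 - 4*x**5 + 5*x**4 - 14*x**3 + 7*x**2 - 6*x + 9 and u'(x)^2 = 36*x**4 - 24*x**3 + 16*x**2 - 4*x + 1.
Integrate each monomial from 0 to 2 using ∫_0^2 c·x^n dx = c·2^(n+1)/(n+1):
  ∫_0^2 u(x)^2 dx = ∫_0^2 (4*x^6 - 4*x^5 + 5*x^4 - 14*x^3 + 7*x^2 - 6*x + 9) dx. Term by term:
    ∫_0^2 4*x^6 dx = 512/7;  ∫_0^2 -4*x^5 dx = -128/3;  ∫_0^2 5*x^4 dx = 32;
    ∫_0^2 -14*x^3 dx = -56;  ∫_0^2 7*x^2 dx = 56/3;  ∫_0^2 -6*x dx = -12;
    ∫_0^2 9 dx = 18.
  Sum: 512/7 − 128/3 + 32 − 56 + 56/3 − 12 + 18 = 218/7.
  ∫_0^2 u'(x)^2 dx = ∫_0^2 (36*x^4 - 24*x^3 + 16*x^2 - 4*x + 1) dx. Term by term:
    ∫_0^2 36*x^4 dx = 1152/5;  ∫_0^2 -24*x^3 dx = -96;  ∫_0^2 16*x^2 dx = 128/3;
    ∫_0^2 -4*x dx = -8;  ∫_0^2 1 dx = 2.
  Sum: 1152/5 − 96 + 128/3 − 8 + 2 = 2566/15.
Adding: ||u||_{H^1}^2 = 218/7 + 2566/15 = 21232/105.


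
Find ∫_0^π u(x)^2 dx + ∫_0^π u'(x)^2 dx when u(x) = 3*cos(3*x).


||u||_{H^1(0,π)}^2 = 45*π

u'(x) = -9*sin(3*x).
Expand u² and (u')² and integrate term by term on (0, π), using: for integers n ≥ 1, ∫_0^π sin²(nx) dx = ∫_0^π cos²(nx) dx = π/2; for n ≠ n', ∫_0^π sin(nx)sin(n'x) dx = ∫_0^π cos(nx)cos(n'x) dx = 0; and by product-to-sum, ∫_0^π sin(nx)cos(n'x) dx = ½∫_0^π [sin((n+n')x) + sin((n−n')x)] dx, which is 0 when n+n' is even and 2n/(n²−n'²) when n+n' is odd (it need not vanish on (0, π)).
  u² squared terms: (3)²·∫cos(3x)² dx = 9·π/2 = 9*π/2.
  So ∫_0^π u² dx = 9*π/2.
  (u')² squared terms: (-9)²·∫sin(3x)² dx = 81·π/2 = 81*π/2.
  So ∫_0^π (u')² dx = 81*π/2.
||u||_{H^1}^2 = (9*π/2) + (81*π/2) = 45*π.


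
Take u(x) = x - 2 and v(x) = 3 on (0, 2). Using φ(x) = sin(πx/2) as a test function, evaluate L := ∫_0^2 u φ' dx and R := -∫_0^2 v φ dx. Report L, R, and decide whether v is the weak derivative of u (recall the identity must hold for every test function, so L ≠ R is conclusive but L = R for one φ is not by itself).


LHS = -4/π, RHS = -12/π. No, v is not the weak derivative of u.

u(x) = x - 2, classical derivative u'(x) = 1.
φ(x) = sin(πx/2), so φ'(x) = π*cos(π*x/2)/2.
Note φ(0) = φ(2) = 0, so the boundary term u·φ vanishes.
LHS = ∫_0^2 u(x) φ'(x) dx = ∫_0^2 (π*x*cos(π*x/2)/2 - π*cos(π*x/2)) dx. Term by term:
  ∫_0^2 -π*cos(π*x/2) dx = 0;  ∫_0^2 π*x*cos(π*x/2)/2 dx = -4/π.
Sum: 0 − 4/π = -4/π.
So LHS = -4/π.
∫_0^2 v(x) φ(x) dx = ∫_0^2 (3*sin(π*x/2)) dx. Term by term:
  ∫_0^2 3*sin(π*x/2) dx = 12/π.
So RHS = -∫_0^2 v(x) φ(x) dx = -12/π.
LHS − RHS = 8/π ≠ 0, so the identity fails.
(For a valid weak derivative the identity must hold for EVERY test function, in particular this one. The failure shows v is NOT the weak derivative of u.)
Correct weak derivative would be u'(x) = 1.


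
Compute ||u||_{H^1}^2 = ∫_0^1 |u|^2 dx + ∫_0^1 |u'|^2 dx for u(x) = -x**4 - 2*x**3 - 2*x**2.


||u||_{H^1}^2 = 28417/630

The H^1 norm (squared) on an interval (0, L) is
  ||u||_{H^1}^2 = ∫_0^L u(x)^2 dx + ∫_0^L u'(x)^2 dx.
Compute u'(x) = -4*x**3 - 6*x**2 - 4*x.
Then u(x)^2 = x**8 + 4*x**7 + 8*x**6 + 8*x**5 + 4*x**4 and u'(x)^2 = 16*x**6 + 48*x**5 + 68*x**4 + 48*x**3 + 16*x**2.
Integrate each monomial from 0 to 1 using ∫_0^1 c·x^n dx = c·1^(n+1)/(n+1):
  ∫_0^1 u(x)^2 dx = ∫_0^1 (x^8 + 4*x^7 + 8*x^6 + 8*x^5 + 4*x^4) dx. Term by term:
    ∫_0^1 x^8 dx = 1/9;  ∫_0^1 4*x^7 dx = 1/2;  ∫_0^1 8*x^6 dx = 8/7;
    ∫_0^1 8*x^5 dx = 4/3;  ∫_0^1 4*x^4 dx = 4/5.
  Sum: 1/9 + 1/2 + 8/7 + 4/3 + 4/5 = 2449/630.
  ∫_0^1 u'(x)^2 dx = ∫_0^1 (16*x^6 + 48*x^5 + 68*x^4 + 48*x^3 + 16*x^2) dx. Term by term:
    ∫_0^1 16*x^6 dx = 16/7;  ∫_0^1 48*x^5 dx = 8;  ∫_0^1 68*x^4 dx = 68/5;
    ∫_0^1 48*x^3 dx = 12;  ∫_0^1 16*x^2 dx = 16/3.
  Sum: 16/7 + 8 + 68/5 + 12 + 16/3 = 4328/105.
Adding: ||u||_{H^1}^2 = 2449/630 + 4328/105 = 28417/630.


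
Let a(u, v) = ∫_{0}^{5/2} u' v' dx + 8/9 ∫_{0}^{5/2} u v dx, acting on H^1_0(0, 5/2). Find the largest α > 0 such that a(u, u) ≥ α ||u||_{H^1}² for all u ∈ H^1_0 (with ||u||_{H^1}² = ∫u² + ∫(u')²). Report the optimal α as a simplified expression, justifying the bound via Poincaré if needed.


α = 4*(50 + 9*π^2)/(9*(25 + 4*π^2))

Coercivity of a(·,·) on H^1_0(0, 5/2) means a(u, u) ≥ α ||u||_{H^1}² for every u ∈ H^1_0.
The interval has length L = 5/2, and Poincaré/coercivity depend only on L. Here a(u, u) = ∫(u')² + (8/9)·∫u².
Here 0 < c = 8/9 < 1. The condition a(u,u) ≥ α||u||_{H^1}² reads (1−α)∫(u')² ≥ (α−c)∫u². Any admissible α is ≤ 1 (rapidly oscillating u have ∫u²/∫(u')² → 0), and α = 1 would force 0 ≥ (1−c)∫u², impossible since c < 1; so 1−α > 0. By the sharp Poincaré inequality on H^1_0 of an interval of length L, ∫(u')² ≥ (π/L)²∫u² with equality for the first sine mode sin(π(x−x₀)/L) (x₀ the left endpoint), so the inequality holds for all u iff (1−α)(π/L)² ≥ α − c, i.e. α ≤ ((π/L)² + c)/((π/L)² + 1) = (1 + c(L/π)²)/(1 + (L/π)²). With (π/L)² = 4*π^2/25 and c = 8/9, the largest admissible constant is α = ((π/L)² + c)/((π/L)² + 1).
Simplifying, α = 4*(50 + 9*π^2)/(9*(25 + 4*π^2)).


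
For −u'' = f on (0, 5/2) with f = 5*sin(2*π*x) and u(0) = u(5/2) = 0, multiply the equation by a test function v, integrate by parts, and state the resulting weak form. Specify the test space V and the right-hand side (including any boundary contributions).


V = H^1_0(0, 5/2) (so v(0) = v(5/2) = 0); weak form: ∫_0^5/2 u'v' dx = ∫_0^5/2 (5*sin(2*π*x)) v dx for all v ∈ V.

Multiply both sides by a test function v and integrate from 0 to 5/2:
  ∫_0^5/2 −u''(x) v(x) dx = ∫_0^5/2 f(x) v(x) dx.
Integrate the LHS by parts once:
  ∫_0^5/2 −u'' v dx = −[u'(x) v(x)]_0^5/2 + ∫_0^5/2 u'(x) v'(x) dx.
Thus ∫_0^5/2 u'(x) v'(x) dx = ∫_0^5/2 f(x) v(x) dx + [u'(x) v(x)]_0^5/2.
Choose V so that boundary terms are either known or forced to vanish.
u is Dirichlet: u(0) = u(5/2) = 0. Let V = H^1_0(0, 5/2); then v(0) = v(5/2) = 0, and [u' v]_0^5/2 = 0.
Weak formulation: find u (satisfying any essential BC) such that ∫_0^5/2 u'(x) v'(x) dx = ∫_0^5/2 f v dx for all v ∈ V.
Substituting f(x) = 5*sin(2*π*x), the right-hand side is ∫_0^5/2 (5*sin(2*π*x)) v dx.


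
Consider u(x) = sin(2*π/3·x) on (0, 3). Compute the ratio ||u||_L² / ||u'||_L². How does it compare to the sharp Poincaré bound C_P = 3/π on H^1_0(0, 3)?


||u||_L² / ||u'||_L² = 3/(2*π) < C_P = 3/π.

u(x) = sin(2*π/3·x), so u'(x) = 2*π*cos(2*π*x/3)/3.
Writing u(x) = A·sin(kπx/L) with A = 1 and k = 2, use ∫_0^L sin²(kπx/L) dx = L/2 and ∫_0^L cos²(kπx/L) dx = L/2.
u² = 1·sin²(2*π/3·x) and (u')² = 4*π^2/9·cos²(2*π/3·x), and each of sin², cos² integrates to L/2 = 3/2 over (0, 3).
∫_0^3 u² dx = 3/2, so ||u||_L² = sqrt(6)/2.
∫_0^3 (u')² dx = 2*π^2/3, so ||u'||_L² = sqrt(6)*π/3.
Ratio ||u||_L² / ||u'||_L² = 3/(2*π).
Sharp Poincaré constant on H^1_0(0, 3) is C_P = L/π = 3/π, achieved by sin(π/3·x).
This is the k = 2 harmonic; the ratio L/(kπ) is strictly less than C_P = L/π, consistent with the sharp inequality ||u||_L² ≤ C_P ||u'||_L².
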